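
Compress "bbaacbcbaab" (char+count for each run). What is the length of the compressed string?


Input: bbaacbcbaab
Runs:
  'b' x 2 => "b2"
  'a' x 2 => "a2"
  'c' x 1 => "c1"
  'b' x 1 => "b1"
  'c' x 1 => "c1"
  'b' x 1 => "b1"
  'a' x 2 => "a2"
  'b' x 1 => "b1"
Compressed: "b2a2c1b1c1b1a2b1"
Compressed length: 16

16


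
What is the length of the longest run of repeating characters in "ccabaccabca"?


Input: "ccabaccabca"
Scanning for longest run:
  Position 1 ('c'): continues run of 'c', length=2
  Position 2 ('a'): new char, reset run to 1
  Position 3 ('b'): new char, reset run to 1
  Position 4 ('a'): new char, reset run to 1
  Position 5 ('c'): new char, reset run to 1
  Position 6 ('c'): continues run of 'c', length=2
  Position 7 ('a'): new char, reset run to 1
  Position 8 ('b'): new char, reset run to 1
  Position 9 ('c'): new char, reset run to 1
  Position 10 ('a'): new char, reset run to 1
Longest run: 'c' with length 2

2


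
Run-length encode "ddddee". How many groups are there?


Input: ddddee
Scanning for consecutive runs:
  Group 1: 'd' x 4 (positions 0-3)
  Group 2: 'e' x 2 (positions 4-5)
Total groups: 2

2


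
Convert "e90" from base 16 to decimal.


Input: "e90" in base 16
Positional expansion:
  Digit 'e' (value 14) x 16^2 = 3584
  Digit '9' (value 9) x 16^1 = 144
  Digit '0' (value 0) x 16^0 = 0
Sum = 3728

3728


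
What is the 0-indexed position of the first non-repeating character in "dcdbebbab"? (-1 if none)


Input: dcdbebbab
Character frequencies:
  'a': 1
  'b': 4
  'c': 1
  'd': 2
  'e': 1
Scanning left to right for freq == 1:
  Position 0 ('d'): freq=2, skip
  Position 1 ('c'): unique! => answer = 1

1


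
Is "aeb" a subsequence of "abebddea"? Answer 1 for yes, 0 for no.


Check if "aeb" is a subsequence of "abebddea"
Greedy scan:
  Position 0 ('a'): matches sub[0] = 'a'
  Position 1 ('b'): no match needed
  Position 2 ('e'): matches sub[1] = 'e'
  Position 3 ('b'): matches sub[2] = 'b'
  Position 4 ('d'): no match needed
  Position 5 ('d'): no match needed
  Position 6 ('e'): no match needed
  Position 7 ('a'): no match needed
All 3 characters matched => is a subsequence

1


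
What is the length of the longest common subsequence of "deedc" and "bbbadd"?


LCS of "deedc" and "bbbadd"
DP table:
           b    b    b    a    d    d
      0    0    0    0    0    0    0
  d   0    0    0    0    0    1    1
  e   0    0    0    0    0    1    1
  e   0    0    0    0    0    1    1
  d   0    0    0    0    0    1    2
  c   0    0    0    0    0    1    2
LCS length = dp[5][6] = 2

2


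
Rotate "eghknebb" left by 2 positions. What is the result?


Input: "eghknebb", rotate left by 2
First 2 characters: "eg"
Remaining characters: "hknebb"
Concatenate remaining + first: "hknebb" + "eg" = "hknebbeg"

hknebbeg


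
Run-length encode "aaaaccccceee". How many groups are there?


Input: aaaaccccceee
Scanning for consecutive runs:
  Group 1: 'a' x 4 (positions 0-3)
  Group 2: 'c' x 5 (positions 4-8)
  Group 3: 'e' x 3 (positions 9-11)
Total groups: 3

3


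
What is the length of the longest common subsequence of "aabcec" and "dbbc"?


LCS of "aabcec" and "dbbc"
DP table:
           d    b    b    c
      0    0    0    0    0
  a   0    0    0    0    0
  a   0    0    0    0    0
  b   0    0    1    1    1
  c   0    0    1    1    2
  e   0    0    1    1    2
  c   0    0    1    1    2
LCS length = dp[6][4] = 2

2


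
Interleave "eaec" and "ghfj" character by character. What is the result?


Interleaving "eaec" and "ghfj":
  Position 0: 'e' from first, 'g' from second => "eg"
  Position 1: 'a' from first, 'h' from second => "ah"
  Position 2: 'e' from first, 'f' from second => "ef"
  Position 3: 'c' from first, 'j' from second => "cj"
Result: egahefcj

egahefcj


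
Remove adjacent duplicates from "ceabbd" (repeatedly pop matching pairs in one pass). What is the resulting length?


Input: ceabbd
Stack-based adjacent duplicate removal:
  Read 'c': push. Stack: c
  Read 'e': push. Stack: ce
  Read 'a': push. Stack: cea
  Read 'b': push. Stack: ceab
  Read 'b': matches stack top 'b' => pop. Stack: cea
  Read 'd': push. Stack: cead
Final stack: "cead" (length 4)

4


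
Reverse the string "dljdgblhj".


Input: dljdgblhj
Reading characters right to left:
  Position 8: 'j'
  Position 7: 'h'
  Position 6: 'l'
  Position 5: 'b'
  Position 4: 'g'
  Position 3: 'd'
  Position 2: 'j'
  Position 1: 'l'
  Position 0: 'd'
Reversed: jhlbgdjld

jhlbgdjld


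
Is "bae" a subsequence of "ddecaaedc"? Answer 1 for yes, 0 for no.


Check if "bae" is a subsequence of "ddecaaedc"
Greedy scan:
  Position 0 ('d'): no match needed
  Position 1 ('d'): no match needed
  Position 2 ('e'): no match needed
  Position 3 ('c'): no match needed
  Position 4 ('a'): no match needed
  Position 5 ('a'): no match needed
  Position 6 ('e'): no match needed
  Position 7 ('d'): no match needed
  Position 8 ('c'): no match needed
Only matched 0/3 characters => not a subsequence

0


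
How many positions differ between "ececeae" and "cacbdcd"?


Comparing "ececeae" and "cacbdcd" position by position:
  Position 0: 'e' vs 'c' => DIFFER
  Position 1: 'c' vs 'a' => DIFFER
  Position 2: 'e' vs 'c' => DIFFER
  Position 3: 'c' vs 'b' => DIFFER
  Position 4: 'e' vs 'd' => DIFFER
  Position 5: 'a' vs 'c' => DIFFER
  Position 6: 'e' vs 'd' => DIFFER
Positions that differ: 7

7


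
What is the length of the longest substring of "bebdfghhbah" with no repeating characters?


Input: "bebdfghhbah"
Sliding window (track last position of each char):
  Position 0 ('b'): window [0,0] length 1 -- new best
  Position 1 ('e'): window [0,1] length 2 -- new best
  Position 2 ('b'): repeat (last at 0), move window start to 1
  Position 2 ('b'): window [1,2] length 2
  Position 3 ('d'): window [1,3] length 3 -- new best
  Position 4 ('f'): window [1,4] length 4 -- new best
  Position 5 ('g'): window [1,5] length 5 -- new best
  Position 6 ('h'): window [1,6] length 6 -- new best
  Position 7 ('h'): repeat (last at 6), move window start to 7
  Position 7 ('h'): window [7,7] length 1
  Position 8 ('b'): window [7,8] length 2
  Position 9 ('a'): window [7,9] length 3
  Position 10 ('h'): repeat (last at 7), move window start to 8
  Position 10 ('h'): window [8,10] length 3
Longest substring with no repeats: "ebdfgh" with length 6

6


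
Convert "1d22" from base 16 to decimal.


Input: "1d22" in base 16
Positional expansion:
  Digit '1' (value 1) x 16^3 = 4096
  Digit 'd' (value 13) x 16^2 = 3328
  Digit '2' (value 2) x 16^1 = 32
  Digit '2' (value 2) x 16^0 = 2
Sum = 7458

7458


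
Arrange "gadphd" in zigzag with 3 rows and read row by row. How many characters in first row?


Zigzag "gadphd" into 3 rows:
Placing characters:
  'g' => row 0
  'a' => row 1
  'd' => row 2
  'p' => row 1
  'h' => row 0
  'd' => row 1
Rows:
  Row 0: "gh"
  Row 1: "apd"
  Row 2: "d"
First row length: 2

2


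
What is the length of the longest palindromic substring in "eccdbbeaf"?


Input: "eccdbbeaf"
Checking substrings for palindromes:
  [1:3] "cc" (len 2) => palindrome
  [4:6] "bb" (len 2) => palindrome
Longest palindromic substring: "cc" with length 2

2


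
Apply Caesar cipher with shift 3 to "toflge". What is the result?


Caesar cipher: shift "toflge" by 3
  't' (pos 19) + 3 = pos 22 = 'w'
  'o' (pos 14) + 3 = pos 17 = 'r'
  'f' (pos 5) + 3 = pos 8 = 'i'
  'l' (pos 11) + 3 = pos 14 = 'o'
  'g' (pos 6) + 3 = pos 9 = 'j'
  'e' (pos 4) + 3 = pos 7 = 'h'
Result: wriojh

wriojh


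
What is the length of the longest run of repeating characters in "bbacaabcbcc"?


Input: "bbacaabcbcc"
Scanning for longest run:
  Position 1 ('b'): continues run of 'b', length=2
  Position 2 ('a'): new char, reset run to 1
  Position 3 ('c'): new char, reset run to 1
  Position 4 ('a'): new char, reset run to 1
  Position 5 ('a'): continues run of 'a', length=2
  Position 6 ('b'): new char, reset run to 1
  Position 7 ('c'): new char, reset run to 1
  Position 8 ('b'): new char, reset run to 1
  Position 9 ('c'): new char, reset run to 1
  Position 10 ('c'): continues run of 'c', length=2
Longest run: 'b' with length 2

2


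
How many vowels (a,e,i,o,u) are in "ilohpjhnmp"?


Input: ilohpjhnmp
Checking each character:
  'i' at position 0: vowel (running total: 1)
  'l' at position 1: consonant
  'o' at position 2: vowel (running total: 2)
  'h' at position 3: consonant
  'p' at position 4: consonant
  'j' at position 5: consonant
  'h' at position 6: consonant
  'n' at position 7: consonant
  'm' at position 8: consonant
  'p' at position 9: consonant
Total vowels: 2

2


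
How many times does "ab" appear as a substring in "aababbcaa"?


Searching for "ab" in "aababbcaa"
Scanning each position:
  Position 0: "aa" => no
  Position 1: "ab" => MATCH
  Position 2: "ba" => no
  Position 3: "ab" => MATCH
  Position 4: "bb" => no
  Position 5: "bc" => no
  Position 6: "ca" => no
  Position 7: "aa" => no
Total occurrences: 2

2


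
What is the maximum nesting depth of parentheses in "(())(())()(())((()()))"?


Input: "(())(())()(())((()()))"
Tracking depth:
  Position 0 '(': depth becomes 1
  Position 1 '(': depth becomes 2
  Position 2 ')': depth becomes 1
  Position 3 ')': depth becomes 0
  Position 4 '(': depth becomes 1
  Position 5 '(': depth becomes 2
  Position 6 ')': depth becomes 1
  Position 7 ')': depth becomes 0
  Position 8 '(': depth becomes 1
  Position 9 ')': depth becomes 0
  Position 10 '(': depth becomes 1
  Position 11 '(': depth becomes 2
  Position 12 ')': depth becomes 1
  Position 13 ')': depth becomes 0
  Position 14 '(': depth becomes 1
  Position 15 '(': depth becomes 2
  Position 16 '(': depth becomes 3
  Position 17 ')': depth becomes 2
  Position 18 '(': depth becomes 3
  Position 19 ')': depth becomes 2
  Position 20 ')': depth becomes 1
  Position 21 ')': depth becomes 0
Maximum depth reached: 3

3


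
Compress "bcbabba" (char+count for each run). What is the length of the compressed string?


Input: bcbabba
Runs:
  'b' x 1 => "b1"
  'c' x 1 => "c1"
  'b' x 1 => "b1"
  'a' x 1 => "a1"
  'b' x 2 => "b2"
  'a' x 1 => "a1"
Compressed: "b1c1b1a1b2a1"
Compressed length: 12

12


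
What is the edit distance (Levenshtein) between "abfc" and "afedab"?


Computing edit distance: "abfc" -> "afedab"
DP table:
           a    f    e    d    a    b
      0    1    2    3    4    5    6
  a   1    0    1    2    3    4    5
  b   2    1    1    2    3    4    4
  f   3    2    1    2    3    4    5
  c   4    3    2    2    3    4    5
Edit distance = dp[4][6] = 5

5


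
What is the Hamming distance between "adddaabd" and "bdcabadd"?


Comparing "adddaabd" and "bdcabadd" position by position:
  Position 0: 'a' vs 'b' => differ
  Position 1: 'd' vs 'd' => same
  Position 2: 'd' vs 'c' => differ
  Position 3: 'd' vs 'a' => differ
  Position 4: 'a' vs 'b' => differ
  Position 5: 'a' vs 'a' => same
  Position 6: 'b' vs 'd' => differ
  Position 7: 'd' vs 'd' => same
Total differences (Hamming distance): 5

5


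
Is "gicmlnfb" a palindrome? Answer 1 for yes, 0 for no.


Input: gicmlnfb
Reversed: bfnlmcig
  Compare pos 0 ('g') with pos 7 ('b'): MISMATCH
  Compare pos 1 ('i') with pos 6 ('f'): MISMATCH
  Compare pos 2 ('c') with pos 5 ('n'): MISMATCH
  Compare pos 3 ('m') with pos 4 ('l'): MISMATCH
Result: not a palindrome

0


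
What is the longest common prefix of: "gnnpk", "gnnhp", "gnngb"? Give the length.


Words: gnnpk, gnnhp, gnngb
  Position 0: all 'g' => match
  Position 1: all 'n' => match
  Position 2: all 'n' => match
  Position 3: ('p', 'h', 'g') => mismatch, stop
LCP = "gnn" (length 3)

3


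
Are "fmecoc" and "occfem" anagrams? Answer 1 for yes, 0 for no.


Strings: "fmecoc", "occfem"
Sorted first:  ccefmo
Sorted second: ccefmo
Sorted forms match => anagrams

1


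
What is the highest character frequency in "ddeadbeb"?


Input: ddeadbeb
Character counts:
  'a': 1
  'b': 2
  'd': 3
  'e': 2
Maximum frequency: 3

3


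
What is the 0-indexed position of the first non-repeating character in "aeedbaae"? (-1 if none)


Input: aeedbaae
Character frequencies:
  'a': 3
  'b': 1
  'd': 1
  'e': 3
Scanning left to right for freq == 1:
  Position 0 ('a'): freq=3, skip
  Position 1 ('e'): freq=3, skip
  Position 2 ('e'): freq=3, skip
  Position 3 ('d'): unique! => answer = 3

3


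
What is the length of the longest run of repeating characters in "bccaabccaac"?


Input: "bccaabccaac"
Scanning for longest run:
  Position 1 ('c'): new char, reset run to 1
  Position 2 ('c'): continues run of 'c', length=2
  Position 3 ('a'): new char, reset run to 1
  Position 4 ('a'): continues run of 'a', length=2
  Position 5 ('b'): new char, reset run to 1
  Position 6 ('c'): new char, reset run to 1
  Position 7 ('c'): continues run of 'c', length=2
  Position 8 ('a'): new char, reset run to 1
  Position 9 ('a'): continues run of 'a', length=2
  Position 10 ('c'): new char, reset run to 1
Longest run: 'c' with length 2

2


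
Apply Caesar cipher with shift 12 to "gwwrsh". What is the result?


Caesar cipher: shift "gwwrsh" by 12
  'g' (pos 6) + 12 = pos 18 = 's'
  'w' (pos 22) + 12 = pos 8 = 'i'
  'w' (pos 22) + 12 = pos 8 = 'i'
  'r' (pos 17) + 12 = pos 3 = 'd'
  's' (pos 18) + 12 = pos 4 = 'e'
  'h' (pos 7) + 12 = pos 19 = 't'
Result: siidet

siidet


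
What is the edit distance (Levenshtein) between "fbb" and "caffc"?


Computing edit distance: "fbb" -> "caffc"
DP table:
           c    a    f    f    c
      0    1    2    3    4    5
  f   1    1    2    2    3    4
  b   2    2    2    3    3    4
  b   3    3    3    3    4    4
Edit distance = dp[3][5] = 4

4


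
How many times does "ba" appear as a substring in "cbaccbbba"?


Searching for "ba" in "cbaccbbba"
Scanning each position:
  Position 0: "cb" => no
  Position 1: "ba" => MATCH
  Position 2: "ac" => no
  Position 3: "cc" => no
  Position 4: "cb" => no
  Position 5: "bb" => no
  Position 6: "bb" => no
  Position 7: "ba" => MATCH
Total occurrences: 2

2


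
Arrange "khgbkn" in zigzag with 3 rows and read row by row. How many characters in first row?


Zigzag "khgbkn" into 3 rows:
Placing characters:
  'k' => row 0
  'h' => row 1
  'g' => row 2
  'b' => row 1
  'k' => row 0
  'n' => row 1
Rows:
  Row 0: "kk"
  Row 1: "hbn"
  Row 2: "g"
First row length: 2

2


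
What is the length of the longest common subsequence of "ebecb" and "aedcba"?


LCS of "ebecb" and "aedcba"
DP table:
           a    e    d    c    b    a
      0    0    0    0    0    0    0
  e   0    0    1    1    1    1    1
  b   0    0    1    1    1    2    2
  e   0    0    1    1    1    2    2
  c   0    0    1    1    2    2    2
  b   0    0    1    1    2    3    3
LCS length = dp[5][6] = 3

3


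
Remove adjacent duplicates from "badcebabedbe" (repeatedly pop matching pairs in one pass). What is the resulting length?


Input: badcebabedbe
Stack-based adjacent duplicate removal:
  Read 'b': push. Stack: b
  Read 'a': push. Stack: ba
  Read 'd': push. Stack: bad
  Read 'c': push. Stack: badc
  Read 'e': push. Stack: badce
  Read 'b': push. Stack: badceb
  Read 'a': push. Stack: badceba
  Read 'b': push. Stack: badcebab
  Read 'e': push. Stack: badcebabe
  Read 'd': push. Stack: badcebabed
  Read 'b': push. Stack: badcebabedb
  Read 'e': push. Stack: badcebabedbe
Final stack: "badcebabedbe" (length 12)

12


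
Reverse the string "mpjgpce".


Input: mpjgpce
Reading characters right to left:
  Position 6: 'e'
  Position 5: 'c'
  Position 4: 'p'
  Position 3: 'g'
  Position 2: 'j'
  Position 1: 'p'
  Position 0: 'm'
Reversed: ecpgjpm

ecpgjpm


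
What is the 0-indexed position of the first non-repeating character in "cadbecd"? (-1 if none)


Input: cadbecd
Character frequencies:
  'a': 1
  'b': 1
  'c': 2
  'd': 2
  'e': 1
Scanning left to right for freq == 1:
  Position 0 ('c'): freq=2, skip
  Position 1 ('a'): unique! => answer = 1

1


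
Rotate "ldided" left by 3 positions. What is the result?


Input: "ldided", rotate left by 3
First 3 characters: "ldi"
Remaining characters: "ded"
Concatenate remaining + first: "ded" + "ldi" = "dedldi"

dedldi


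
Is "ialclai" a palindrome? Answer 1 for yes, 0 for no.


Input: ialclai
Reversed: ialclai
  Compare pos 0 ('i') with pos 6 ('i'): match
  Compare pos 1 ('a') with pos 5 ('a'): match
  Compare pos 2 ('l') with pos 4 ('l'): match
Result: palindrome

1


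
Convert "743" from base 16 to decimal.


Input: "743" in base 16
Positional expansion:
  Digit '7' (value 7) x 16^2 = 1792
  Digit '4' (value 4) x 16^1 = 64
  Digit '3' (value 3) x 16^0 = 3
Sum = 1859

1859


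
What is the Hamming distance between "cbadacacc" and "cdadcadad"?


Comparing "cbadacacc" and "cdadcadad" position by position:
  Position 0: 'c' vs 'c' => same
  Position 1: 'b' vs 'd' => differ
  Position 2: 'a' vs 'a' => same
  Position 3: 'd' vs 'd' => same
  Position 4: 'a' vs 'c' => differ
  Position 5: 'c' vs 'a' => differ
  Position 6: 'a' vs 'd' => differ
  Position 7: 'c' vs 'a' => differ
  Position 8: 'c' vs 'd' => differ
Total differences (Hamming distance): 6

6


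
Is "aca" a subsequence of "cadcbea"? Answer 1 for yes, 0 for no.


Check if "aca" is a subsequence of "cadcbea"
Greedy scan:
  Position 0 ('c'): no match needed
  Position 1 ('a'): matches sub[0] = 'a'
  Position 2 ('d'): no match needed
  Position 3 ('c'): matches sub[1] = 'c'
  Position 4 ('b'): no match needed
  Position 5 ('e'): no match needed
  Position 6 ('a'): matches sub[2] = 'a'
All 3 characters matched => is a subsequence

1


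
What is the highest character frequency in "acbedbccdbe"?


Input: acbedbccdbe
Character counts:
  'a': 1
  'b': 3
  'c': 3
  'd': 2
  'e': 2
Maximum frequency: 3

3


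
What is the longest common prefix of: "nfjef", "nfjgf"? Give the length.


Words: nfjef, nfjgf
  Position 0: all 'n' => match
  Position 1: all 'f' => match
  Position 2: all 'j' => match
  Position 3: ('e', 'g') => mismatch, stop
LCP = "nfj" (length 3)

3


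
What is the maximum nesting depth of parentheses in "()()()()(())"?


Input: "()()()()(())"
Tracking depth:
  Position 0 '(': depth becomes 1
  Position 1 ')': depth becomes 0
  Position 2 '(': depth becomes 1
  Position 3 ')': depth becomes 0
  Position 4 '(': depth becomes 1
  Position 5 ')': depth becomes 0
  Position 6 '(': depth becomes 1
  Position 7 ')': depth becomes 0
  Position 8 '(': depth becomes 1
  Position 9 '(': depth becomes 2
  Position 10 ')': depth becomes 1
  Position 11 ')': depth becomes 0
Maximum depth reached: 2

2


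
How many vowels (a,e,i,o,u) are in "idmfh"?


Input: idmfh
Checking each character:
  'i' at position 0: vowel (running total: 1)
  'd' at position 1: consonant
  'm' at position 2: consonant
  'f' at position 3: consonant
  'h' at position 4: consonant
Total vowels: 1

1


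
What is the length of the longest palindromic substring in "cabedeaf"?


Input: "cabedeaf"
Checking substrings for palindromes:
  [3:6] "ede" (len 3) => palindrome
Longest palindromic substring: "ede" with length 3

3


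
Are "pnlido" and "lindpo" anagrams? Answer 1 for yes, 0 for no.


Strings: "pnlido", "lindpo"
Sorted first:  dilnop
Sorted second: dilnop
Sorted forms match => anagrams

1


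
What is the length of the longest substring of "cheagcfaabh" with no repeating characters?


Input: "cheagcfaabh"
Sliding window (track last position of each char):
  Position 0 ('c'): window [0,0] length 1 -- new best
  Position 1 ('h'): window [0,1] length 2 -- new best
  Position 2 ('e'): window [0,2] length 3 -- new best
  Position 3 ('a'): window [0,3] length 4 -- new best
  Position 4 ('g'): window [0,4] length 5 -- new best
  Position 5 ('c'): repeat (last at 0), move window start to 1
  Position 5 ('c'): window [1,5] length 5
  Position 6 ('f'): window [1,6] length 6 -- new best
  Position 7 ('a'): repeat (last at 3), move window start to 4
  Position 7 ('a'): window [4,7] length 4
  Position 8 ('a'): repeat (last at 7), move window start to 8
  Position 8 ('a'): window [8,8] length 1
  Position 9 ('b'): window [8,9] length 2
  Position 10 ('h'): window [8,10] length 3
Longest substring with no repeats: "heagcf" with length 6

6


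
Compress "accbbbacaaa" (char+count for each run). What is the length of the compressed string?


Input: accbbbacaaa
Runs:
  'a' x 1 => "a1"
  'c' x 2 => "c2"
  'b' x 3 => "b3"
  'a' x 1 => "a1"
  'c' x 1 => "c1"
  'a' x 3 => "a3"
Compressed: "a1c2b3a1c1a3"
Compressed length: 12

12


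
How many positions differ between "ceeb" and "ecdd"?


Comparing "ceeb" and "ecdd" position by position:
  Position 0: 'c' vs 'e' => DIFFER
  Position 1: 'e' vs 'c' => DIFFER
  Position 2: 'e' vs 'd' => DIFFER
  Position 3: 'b' vs 'd' => DIFFER
Positions that differ: 4

4


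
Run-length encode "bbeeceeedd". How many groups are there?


Input: bbeeceeedd
Scanning for consecutive runs:
  Group 1: 'b' x 2 (positions 0-1)
  Group 2: 'e' x 2 (positions 2-3)
  Group 3: 'c' x 1 (positions 4-4)
  Group 4: 'e' x 3 (positions 5-7)
  Group 5: 'd' x 2 (positions 8-9)
Total groups: 5

5


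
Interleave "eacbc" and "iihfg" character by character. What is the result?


Interleaving "eacbc" and "iihfg":
  Position 0: 'e' from first, 'i' from second => "ei"
  Position 1: 'a' from first, 'i' from second => "ai"
  Position 2: 'c' from first, 'h' from second => "ch"
  Position 3: 'b' from first, 'f' from second => "bf"
  Position 4: 'c' from first, 'g' from second => "cg"
Result: eiaichbfcg

eiaichbfcg


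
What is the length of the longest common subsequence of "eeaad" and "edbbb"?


LCS of "eeaad" and "edbbb"
DP table:
           e    d    b    b    b
      0    0    0    0    0    0
  e   0    1    1    1    1    1
  e   0    1    1    1    1    1
  a   0    1    1    1    1    1
  a   0    1    1    1    1    1
  d   0    1    2    2    2    2
LCS length = dp[5][5] = 2

2


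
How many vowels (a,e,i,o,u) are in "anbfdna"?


Input: anbfdna
Checking each character:
  'a' at position 0: vowel (running total: 1)
  'n' at position 1: consonant
  'b' at position 2: consonant
  'f' at position 3: consonant
  'd' at position 4: consonant
  'n' at position 5: consonant
  'a' at position 6: vowel (running total: 2)
Total vowels: 2

2


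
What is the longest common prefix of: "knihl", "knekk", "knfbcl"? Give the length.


Words: knihl, knekk, knfbcl
  Position 0: all 'k' => match
  Position 1: all 'n' => match
  Position 2: ('i', 'e', 'f') => mismatch, stop
LCP = "kn" (length 2)

2


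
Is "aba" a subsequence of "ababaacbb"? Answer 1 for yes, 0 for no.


Check if "aba" is a subsequence of "ababaacbb"
Greedy scan:
  Position 0 ('a'): matches sub[0] = 'a'
  Position 1 ('b'): matches sub[1] = 'b'
  Position 2 ('a'): matches sub[2] = 'a'
  Position 3 ('b'): no match needed
  Position 4 ('a'): no match needed
  Position 5 ('a'): no match needed
  Position 6 ('c'): no match needed
  Position 7 ('b'): no match needed
  Position 8 ('b'): no match needed
All 3 characters matched => is a subsequence

1


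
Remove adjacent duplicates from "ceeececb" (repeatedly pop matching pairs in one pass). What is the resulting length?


Input: ceeececb
Stack-based adjacent duplicate removal:
  Read 'c': push. Stack: c
  Read 'e': push. Stack: ce
  Read 'e': matches stack top 'e' => pop. Stack: c
  Read 'e': push. Stack: ce
  Read 'c': push. Stack: cec
  Read 'e': push. Stack: cece
  Read 'c': push. Stack: cecec
  Read 'b': push. Stack: cececb
Final stack: "cececb" (length 6)

6


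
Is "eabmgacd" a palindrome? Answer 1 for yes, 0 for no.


Input: eabmgacd
Reversed: dcagmbae
  Compare pos 0 ('e') with pos 7 ('d'): MISMATCH
  Compare pos 1 ('a') with pos 6 ('c'): MISMATCH
  Compare pos 2 ('b') with pos 5 ('a'): MISMATCH
  Compare pos 3 ('m') with pos 4 ('g'): MISMATCH
Result: not a palindrome

0


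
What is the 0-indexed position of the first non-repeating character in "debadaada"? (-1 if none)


Input: debadaada
Character frequencies:
  'a': 4
  'b': 1
  'd': 3
  'e': 1
Scanning left to right for freq == 1:
  Position 0 ('d'): freq=3, skip
  Position 1 ('e'): unique! => answer = 1

1


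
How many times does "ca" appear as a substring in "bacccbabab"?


Searching for "ca" in "bacccbabab"
Scanning each position:
  Position 0: "ba" => no
  Position 1: "ac" => no
  Position 2: "cc" => no
  Position 3: "cc" => no
  Position 4: "cb" => no
  Position 5: "ba" => no
  Position 6: "ab" => no
  Position 7: "ba" => no
  Position 8: "ab" => no
Total occurrences: 0

0


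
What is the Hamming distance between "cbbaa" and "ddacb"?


Comparing "cbbaa" and "ddacb" position by position:
  Position 0: 'c' vs 'd' => differ
  Position 1: 'b' vs 'd' => differ
  Position 2: 'b' vs 'a' => differ
  Position 3: 'a' vs 'c' => differ
  Position 4: 'a' vs 'b' => differ
Total differences (Hamming distance): 5

5


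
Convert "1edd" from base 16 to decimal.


Input: "1edd" in base 16
Positional expansion:
  Digit '1' (value 1) x 16^3 = 4096
  Digit 'e' (value 14) x 16^2 = 3584
  Digit 'd' (value 13) x 16^1 = 208
  Digit 'd' (value 13) x 16^0 = 13
Sum = 7901

7901


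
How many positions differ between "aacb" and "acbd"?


Comparing "aacb" and "acbd" position by position:
  Position 0: 'a' vs 'a' => same
  Position 1: 'a' vs 'c' => DIFFER
  Position 2: 'c' vs 'b' => DIFFER
  Position 3: 'b' vs 'd' => DIFFER
Positions that differ: 3

3


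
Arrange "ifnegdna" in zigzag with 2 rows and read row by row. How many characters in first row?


Zigzag "ifnegdna" into 2 rows:
Placing characters:
  'i' => row 0
  'f' => row 1
  'n' => row 0
  'e' => row 1
  'g' => row 0
  'd' => row 1
  'n' => row 0
  'a' => row 1
Rows:
  Row 0: "ingn"
  Row 1: "feda"
First row length: 4

4


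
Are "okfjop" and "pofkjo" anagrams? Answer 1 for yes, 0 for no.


Strings: "okfjop", "pofkjo"
Sorted first:  fjkoop
Sorted second: fjkoop
Sorted forms match => anagrams

1


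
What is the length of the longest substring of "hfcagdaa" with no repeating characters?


Input: "hfcagdaa"
Sliding window (track last position of each char):
  Position 0 ('h'): window [0,0] length 1 -- new best
  Position 1 ('f'): window [0,1] length 2 -- new best
  Position 2 ('c'): window [0,2] length 3 -- new best
  Position 3 ('a'): window [0,3] length 4 -- new best
  Position 4 ('g'): window [0,4] length 5 -- new best
  Position 5 ('d'): window [0,5] length 6 -- new best
  Position 6 ('a'): repeat (last at 3), move window start to 4
  Position 6 ('a'): window [4,6] length 3
  Position 7 ('a'): repeat (last at 6), move window start to 7
  Position 7 ('a'): window [7,7] length 1
Longest substring with no repeats: "hfcagd" with length 6

6


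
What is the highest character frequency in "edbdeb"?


Input: edbdeb
Character counts:
  'b': 2
  'd': 2
  'e': 2
Maximum frequency: 2

2


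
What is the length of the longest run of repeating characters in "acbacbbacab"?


Input: "acbacbbacab"
Scanning for longest run:
  Position 1 ('c'): new char, reset run to 1
  Position 2 ('b'): new char, reset run to 1
  Position 3 ('a'): new char, reset run to 1
  Position 4 ('c'): new char, reset run to 1
  Position 5 ('b'): new char, reset run to 1
  Position 6 ('b'): continues run of 'b', length=2
  Position 7 ('a'): new char, reset run to 1
  Position 8 ('c'): new char, reset run to 1
  Position 9 ('a'): new char, reset run to 1
  Position 10 ('b'): new char, reset run to 1
Longest run: 'b' with length 2

2


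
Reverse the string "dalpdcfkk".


Input: dalpdcfkk
Reading characters right to left:
  Position 8: 'k'
  Position 7: 'k'
  Position 6: 'f'
  Position 5: 'c'
  Position 4: 'd'
  Position 3: 'p'
  Position 2: 'l'
  Position 1: 'a'
  Position 0: 'd'
Reversed: kkfcdplad

kkfcdplad


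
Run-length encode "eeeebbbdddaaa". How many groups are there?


Input: eeeebbbdddaaa
Scanning for consecutive runs:
  Group 1: 'e' x 4 (positions 0-3)
  Group 2: 'b' x 3 (positions 4-6)
  Group 3: 'd' x 3 (positions 7-9)
  Group 4: 'a' x 3 (positions 10-12)
Total groups: 4

4


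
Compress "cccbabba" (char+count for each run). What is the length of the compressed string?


Input: cccbabba
Runs:
  'c' x 3 => "c3"
  'b' x 1 => "b1"
  'a' x 1 => "a1"
  'b' x 2 => "b2"
  'a' x 1 => "a1"
Compressed: "c3b1a1b2a1"
Compressed length: 10

10


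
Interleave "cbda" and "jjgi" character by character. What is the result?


Interleaving "cbda" and "jjgi":
  Position 0: 'c' from first, 'j' from second => "cj"
  Position 1: 'b' from first, 'j' from second => "bj"
  Position 2: 'd' from first, 'g' from second => "dg"
  Position 3: 'a' from first, 'i' from second => "ai"
Result: cjbjdgai

cjbjdgai


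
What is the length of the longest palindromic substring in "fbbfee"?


Input: "fbbfee"
Checking substrings for palindromes:
  [0:4] "fbbf" (len 4) => palindrome
  [1:3] "bb" (len 2) => palindrome
  [4:6] "ee" (len 2) => palindrome
Longest palindromic substring: "fbbf" with length 4

4


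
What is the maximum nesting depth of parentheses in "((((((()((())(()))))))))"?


Input: "((((((()((())(()))))))))"
Tracking depth:
  Position 0 '(': depth becomes 1
  Position 1 '(': depth becomes 2
  Position 2 '(': depth becomes 3
  Position 3 '(': depth becomes 4
  Position 4 '(': depth becomes 5
  Position 5 '(': depth becomes 6
  Position 6 '(': depth becomes 7
  Position 7 ')': depth becomes 6
  Position 8 '(': depth becomes 7
  Position 9 '(': depth becomes 8
  Position 10 '(': depth becomes 9
  Position 11 ')': depth becomes 8
  Position 12 ')': depth becomes 7
  Position 13 '(': depth becomes 8
  Position 14 '(': depth becomes 9
  Position 15 ')': depth becomes 8
  Position 16 ')': depth becomes 7
  Position 17 ')': depth becomes 6
  Position 18 ')': depth becomes 5
  Position 19 ')': depth becomes 4
  Position 20 ')': depth becomes 3
  Position 21 ')': depth becomes 2
  Position 22 ')': depth becomes 1
  Position 23 ')': depth becomes 0
Maximum depth reached: 9

9


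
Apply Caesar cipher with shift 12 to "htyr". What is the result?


Caesar cipher: shift "htyr" by 12
  'h' (pos 7) + 12 = pos 19 = 't'
  't' (pos 19) + 12 = pos 5 = 'f'
  'y' (pos 24) + 12 = pos 10 = 'k'
  'r' (pos 17) + 12 = pos 3 = 'd'
Result: tfkd

tfkd


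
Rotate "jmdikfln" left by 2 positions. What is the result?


Input: "jmdikfln", rotate left by 2
First 2 characters: "jm"
Remaining characters: "dikfln"
Concatenate remaining + first: "dikfln" + "jm" = "dikflnjm"

dikflnjm


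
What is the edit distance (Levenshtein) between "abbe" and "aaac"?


Computing edit distance: "abbe" -> "aaac"
DP table:
           a    a    a    c
      0    1    2    3    4
  a   1    0    1    2    3
  b   2    1    1    2    3
  b   3    2    2    2    3
  e   4    3    3    3    3
Edit distance = dp[4][4] = 3

3


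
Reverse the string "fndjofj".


Input: fndjofj
Reading characters right to left:
  Position 6: 'j'
  Position 5: 'f'
  Position 4: 'o'
  Position 3: 'j'
  Position 2: 'd'
  Position 1: 'n'
  Position 0: 'f'
Reversed: jfojdnf

jfojdnf


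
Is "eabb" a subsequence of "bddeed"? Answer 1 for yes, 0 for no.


Check if "eabb" is a subsequence of "bddeed"
Greedy scan:
  Position 0 ('b'): no match needed
  Position 1 ('d'): no match needed
  Position 2 ('d'): no match needed
  Position 3 ('e'): matches sub[0] = 'e'
  Position 4 ('e'): no match needed
  Position 5 ('d'): no match needed
Only matched 1/4 characters => not a subsequence

0


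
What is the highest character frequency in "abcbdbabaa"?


Input: abcbdbabaa
Character counts:
  'a': 4
  'b': 4
  'c': 1
  'd': 1
Maximum frequency: 4

4


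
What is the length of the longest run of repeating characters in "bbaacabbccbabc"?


Input: "bbaacabbccbabc"
Scanning for longest run:
  Position 1 ('b'): continues run of 'b', length=2
  Position 2 ('a'): new char, reset run to 1
  Position 3 ('a'): continues run of 'a', length=2
  Position 4 ('c'): new char, reset run to 1
  Position 5 ('a'): new char, reset run to 1
  Position 6 ('b'): new char, reset run to 1
  Position 7 ('b'): continues run of 'b', length=2
  Position 8 ('c'): new char, reset run to 1
  Position 9 ('c'): continues run of 'c', length=2
  Position 10 ('b'): new char, reset run to 1
  Position 11 ('a'): new char, reset run to 1
  Position 12 ('b'): new char, reset run to 1
  Position 13 ('c'): new char, reset run to 1
Longest run: 'b' with length 2

2


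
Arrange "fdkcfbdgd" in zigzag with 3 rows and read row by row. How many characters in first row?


Zigzag "fdkcfbdgd" into 3 rows:
Placing characters:
  'f' => row 0
  'd' => row 1
  'k' => row 2
  'c' => row 1
  'f' => row 0
  'b' => row 1
  'd' => row 2
  'g' => row 1
  'd' => row 0
Rows:
  Row 0: "ffd"
  Row 1: "dcbg"
  Row 2: "kd"
First row length: 3

3


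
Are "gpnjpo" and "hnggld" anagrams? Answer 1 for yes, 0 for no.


Strings: "gpnjpo", "hnggld"
Sorted first:  gjnopp
Sorted second: dgghln
Differ at position 0: 'g' vs 'd' => not anagrams

0


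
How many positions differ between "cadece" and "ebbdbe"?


Comparing "cadece" and "ebbdbe" position by position:
  Position 0: 'c' vs 'e' => DIFFER
  Position 1: 'a' vs 'b' => DIFFER
  Position 2: 'd' vs 'b' => DIFFER
  Position 3: 'e' vs 'd' => DIFFER
  Position 4: 'c' vs 'b' => DIFFER
  Position 5: 'e' vs 'e' => same
Positions that differ: 5

5


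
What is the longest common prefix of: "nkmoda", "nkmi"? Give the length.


Words: nkmoda, nkmi
  Position 0: all 'n' => match
  Position 1: all 'k' => match
  Position 2: all 'm' => match
  Position 3: ('o', 'i') => mismatch, stop
LCP = "nkm" (length 3)

3


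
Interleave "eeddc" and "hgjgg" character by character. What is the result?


Interleaving "eeddc" and "hgjgg":
  Position 0: 'e' from first, 'h' from second => "eh"
  Position 1: 'e' from first, 'g' from second => "eg"
  Position 2: 'd' from first, 'j' from second => "dj"
  Position 3: 'd' from first, 'g' from second => "dg"
  Position 4: 'c' from first, 'g' from second => "cg"
Result: ehegdjdgcg

ehegdjdgcg


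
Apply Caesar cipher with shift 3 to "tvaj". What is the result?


Caesar cipher: shift "tvaj" by 3
  't' (pos 19) + 3 = pos 22 = 'w'
  'v' (pos 21) + 3 = pos 24 = 'y'
  'a' (pos 0) + 3 = pos 3 = 'd'
  'j' (pos 9) + 3 = pos 12 = 'm'
Result: wydm

wydm


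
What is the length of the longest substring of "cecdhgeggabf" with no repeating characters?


Input: "cecdhgeggabf"
Sliding window (track last position of each char):
  Position 0 ('c'): window [0,0] length 1 -- new best
  Position 1 ('e'): window [0,1] length 2 -- new best
  Position 2 ('c'): repeat (last at 0), move window start to 1
  Position 2 ('c'): window [1,2] length 2
  Position 3 ('d'): window [1,3] length 3 -- new best
  Position 4 ('h'): window [1,4] length 4 -- new best
  Position 5 ('g'): window [1,5] length 5 -- new best
  Position 6 ('e'): repeat (last at 1), move window start to 2
  Position 6 ('e'): window [2,6] length 5
  Position 7 ('g'): repeat (last at 5), move window start to 6
  Position 7 ('g'): window [6,7] length 2
  Position 8 ('g'): repeat (last at 7), move window start to 8
  Position 8 ('g'): window [8,8] length 1
  Position 9 ('a'): window [8,9] length 2
  Position 10 ('b'): window [8,10] length 3
  Position 11 ('f'): window [8,11] length 4
Longest substring with no repeats: "ecdhg" with length 5

5


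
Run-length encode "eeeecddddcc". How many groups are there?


Input: eeeecddddcc
Scanning for consecutive runs:
  Group 1: 'e' x 4 (positions 0-3)
  Group 2: 'c' x 1 (positions 4-4)
  Group 3: 'd' x 4 (positions 5-8)
  Group 4: 'c' x 2 (positions 9-10)
Total groups: 4

4


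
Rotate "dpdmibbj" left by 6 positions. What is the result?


Input: "dpdmibbj", rotate left by 6
First 6 characters: "dpdmib"
Remaining characters: "bj"
Concatenate remaining + first: "bj" + "dpdmib" = "bjdpdmib"

bjdpdmib


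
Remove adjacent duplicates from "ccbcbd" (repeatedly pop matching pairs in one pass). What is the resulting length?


Input: ccbcbd
Stack-based adjacent duplicate removal:
  Read 'c': push. Stack: c
  Read 'c': matches stack top 'c' => pop. Stack: (empty)
  Read 'b': push. Stack: b
  Read 'c': push. Stack: bc
  Read 'b': push. Stack: bcb
  Read 'd': push. Stack: bcbd
Final stack: "bcbd" (length 4)

4


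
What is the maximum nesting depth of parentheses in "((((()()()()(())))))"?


Input: "((((()()()()(())))))"
Tracking depth:
  Position 0 '(': depth becomes 1
  Position 1 '(': depth becomes 2
  Position 2 '(': depth becomes 3
  Position 3 '(': depth becomes 4
  Position 4 '(': depth becomes 5
  Position 5 ')': depth becomes 4
  Position 6 '(': depth becomes 5
  Position 7 ')': depth becomes 4
  Position 8 '(': depth becomes 5
  Position 9 ')': depth becomes 4
  Position 10 '(': depth becomes 5
  Position 11 ')': depth becomes 4
  Position 12 '(': depth becomes 5
  Position 13 '(': depth becomes 6
  Position 14 ')': depth becomes 5
  Position 15 ')': depth becomes 4
  Position 16 ')': depth becomes 3
  Position 17 ')': depth becomes 2
  Position 18 ')': depth becomes 1
  Position 19 ')': depth becomes 0
Maximum depth reached: 6

6


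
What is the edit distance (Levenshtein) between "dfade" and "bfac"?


Computing edit distance: "dfade" -> "bfac"
DP table:
           b    f    a    c
      0    1    2    3    4
  d   1    1    2    3    4
  f   2    2    1    2    3
  a   3    3    2    1    2
  d   4    4    3    2    2
  e   5    5    4    3    3
Edit distance = dp[5][4] = 3

3


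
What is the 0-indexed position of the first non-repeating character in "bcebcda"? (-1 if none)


Input: bcebcda
Character frequencies:
  'a': 1
  'b': 2
  'c': 2
  'd': 1
  'e': 1
Scanning left to right for freq == 1:
  Position 0 ('b'): freq=2, skip
  Position 1 ('c'): freq=2, skip
  Position 2 ('e'): unique! => answer = 2

2


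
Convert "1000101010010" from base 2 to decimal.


Input: "1000101010010" in base 2
Positional expansion:
  Digit '1' (value 1) x 2^12 = 4096
  Digit '0' (value 0) x 2^11 = 0
  Digit '0' (value 0) x 2^10 = 0
  Digit '0' (value 0) x 2^9 = 0
  Digit '1' (value 1) x 2^8 = 256
  Digit '0' (value 0) x 2^7 = 0
  Digit '1' (value 1) x 2^6 = 64
  Digit '0' (value 0) x 2^5 = 0
  Digit '1' (value 1) x 2^4 = 16
  Digit '0' (value 0) x 2^3 = 0
  Digit '0' (value 0) x 2^2 = 0
  Digit '1' (value 1) x 2^1 = 2
  Digit '0' (value 0) x 2^0 = 0
Sum = 4434

4434


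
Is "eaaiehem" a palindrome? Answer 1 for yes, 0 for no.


Input: eaaiehem
Reversed: meheiaae
  Compare pos 0 ('e') with pos 7 ('m'): MISMATCH
  Compare pos 1 ('a') with pos 6 ('e'): MISMATCH
  Compare pos 2 ('a') with pos 5 ('h'): MISMATCH
  Compare pos 3 ('i') with pos 4 ('e'): MISMATCH
Result: not a palindrome

0


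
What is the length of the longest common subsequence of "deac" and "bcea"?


LCS of "deac" and "bcea"
DP table:
           b    c    e    a
      0    0    0    0    0
  d   0    0    0    0    0
  e   0    0    0    1    1
  a   0    0    0    1    2
  c   0    0    1    1    2
LCS length = dp[4][4] = 2

2


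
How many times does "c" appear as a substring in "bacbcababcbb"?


Searching for "c" in "bacbcababcbb"
Scanning each position:
  Position 0: "b" => no
  Position 1: "a" => no
  Position 2: "c" => MATCH
  Position 3: "b" => no
  Position 4: "c" => MATCH
  Position 5: "a" => no
  Position 6: "b" => no
  Position 7: "a" => no
  Position 8: "b" => no
  Position 9: "c" => MATCH
  Position 10: "b" => no
  Position 11: "b" => no
Total occurrences: 3

3


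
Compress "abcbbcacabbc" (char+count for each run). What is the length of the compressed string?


Input: abcbbcacabbc
Runs:
  'a' x 1 => "a1"
  'b' x 1 => "b1"
  'c' x 1 => "c1"
  'b' x 2 => "b2"
  'c' x 1 => "c1"
  'a' x 1 => "a1"
  'c' x 1 => "c1"
  'a' x 1 => "a1"
  'b' x 2 => "b2"
  'c' x 1 => "c1"
Compressed: "a1b1c1b2c1a1c1a1b2c1"
Compressed length: 20

20


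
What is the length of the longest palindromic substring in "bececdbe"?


Input: "bececdbe"
Checking substrings for palindromes:
  [1:4] "ece" (len 3) => palindrome
  [2:5] "cec" (len 3) => palindrome
Longest palindromic substring: "ece" with length 3

3
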